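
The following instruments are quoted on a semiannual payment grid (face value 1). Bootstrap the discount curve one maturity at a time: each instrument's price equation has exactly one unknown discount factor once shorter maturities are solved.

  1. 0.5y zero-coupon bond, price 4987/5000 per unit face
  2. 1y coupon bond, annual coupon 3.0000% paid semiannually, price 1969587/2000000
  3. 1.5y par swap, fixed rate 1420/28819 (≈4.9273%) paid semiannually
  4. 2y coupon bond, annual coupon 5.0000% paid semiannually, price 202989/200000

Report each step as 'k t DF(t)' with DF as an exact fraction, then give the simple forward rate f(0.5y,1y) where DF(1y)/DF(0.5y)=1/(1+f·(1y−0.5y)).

step 1 [0.5y] zero: DF = P = 4987/5000 ≈ 0.997400
step 2 [1y] bond c/2=3/200: DF=(1969587/2000000 − 3/200·(0.997400))/(1+3/200) = 1911/2000 ≈ 0.955500
step 3 [1.5y] swap r/2=710/28819: DF=(1 − 710/28819·(0.997400+0.955500))/(1+710/28819) = 929/1000 ≈ 0.929000
step 4 [2y] bond c/2=1/40: DF=(202989/200000 − 1/40·(0.997400+0.955500+0.929000))/(1+1/40) = 9199/10000 ≈ 0.919900

1 1/2 4987/5000
2 1 1911/2000
3 3/2 929/1000
4 2 9199/10000
f(0.5y,1y) = ((4987/5000)/(1911/2000) − 1)/(1/2) = 838/9555 ≈ 8.7703%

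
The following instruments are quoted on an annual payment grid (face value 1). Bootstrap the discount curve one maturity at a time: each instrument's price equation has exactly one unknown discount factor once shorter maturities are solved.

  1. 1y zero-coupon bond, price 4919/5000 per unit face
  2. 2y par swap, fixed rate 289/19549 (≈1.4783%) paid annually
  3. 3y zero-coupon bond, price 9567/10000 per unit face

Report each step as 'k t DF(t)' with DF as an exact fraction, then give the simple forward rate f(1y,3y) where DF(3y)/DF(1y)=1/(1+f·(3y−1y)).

1 1 4919/5000
2 2 9711/10000
3 3 9567/10000
f(1y,3y) = ((4919/5000)/(9567/10000) − 1)/(2) = 271/19134 ≈ 1.4163%

step 1 [1y] zero: DF = P = 4919/5000 ≈ 0.983800
step 2 [2y] swap r/1=289/19549: DF=(1 − 289/19549·(0.983800))/(1+289/19549) = 9711/10000 ≈ 0.971100
step 3 [3y] zero: DF = P = 9567/10000 ≈ 0.956700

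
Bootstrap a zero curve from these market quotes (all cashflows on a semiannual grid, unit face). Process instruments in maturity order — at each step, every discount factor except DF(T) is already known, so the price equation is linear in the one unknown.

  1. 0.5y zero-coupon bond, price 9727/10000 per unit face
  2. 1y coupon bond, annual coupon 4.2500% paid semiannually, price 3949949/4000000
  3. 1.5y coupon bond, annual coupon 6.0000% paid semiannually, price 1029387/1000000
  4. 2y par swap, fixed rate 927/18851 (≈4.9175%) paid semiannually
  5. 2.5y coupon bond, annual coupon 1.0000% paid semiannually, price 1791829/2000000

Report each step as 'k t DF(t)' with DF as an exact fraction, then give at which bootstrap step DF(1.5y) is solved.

step 1 [0.5y] zero: DF = P = 9727/10000 ≈ 0.972700
step 2 [1y] bond c/2=17/800: DF=(3949949/4000000 − 17/800·(0.972700))/(1+17/800) = 9467/10000 ≈ 0.946700
step 3 [1.5y] bond c/2=3/100: DF=(1029387/1000000 − 3/100·(0.972700+0.946700))/(1+3/100) = 1887/2000 ≈ 0.943500
step 4 [2y] swap r/2=927/37702: DF=(1 − 927/37702·(0.972700+0.946700+0.943500))/(1+927/37702) = 9073/10000 ≈ 0.907300
step 5 [2.5y] bond c/2=1/200: DF=(1791829/2000000 − 1/200·(0.972700+0.946700+0.943500+0.907300))/(1+1/200) = 8727/10000 ≈ 0.872700

1 1/2 9727/10000
2 1 9467/10000
3 3/2 1887/2000
4 2 9073/10000
5 5/2 8727/10000
DF(1.5y) is solved at step 3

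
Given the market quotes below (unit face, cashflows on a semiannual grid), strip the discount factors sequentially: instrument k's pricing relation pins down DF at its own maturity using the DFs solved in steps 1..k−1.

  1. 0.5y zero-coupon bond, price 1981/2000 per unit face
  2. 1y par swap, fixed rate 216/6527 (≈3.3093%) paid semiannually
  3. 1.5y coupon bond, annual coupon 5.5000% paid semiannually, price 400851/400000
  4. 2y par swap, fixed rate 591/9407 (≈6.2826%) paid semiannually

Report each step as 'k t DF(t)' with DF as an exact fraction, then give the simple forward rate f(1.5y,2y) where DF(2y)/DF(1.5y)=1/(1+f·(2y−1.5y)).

step 1 [0.5y] zero: DF = P = 1981/2000 ≈ 0.990500
step 2 [1y] swap r/2=108/6527: DF=(1 − 108/6527·(0.990500))/(1+108/6527) = 2419/2500 ≈ 0.967600
step 3 [1.5y] bond c/2=11/400: DF=(400851/400000 − 11/400·(0.990500+0.967600))/(1+11/400) = 9229/10000 ≈ 0.922900
step 4 [2y] swap r/2=591/18814: DF=(1 − 591/18814·(0.990500+0.967600+0.922900))/(1+591/18814) = 4409/5000 ≈ 0.881800

1 1/2 1981/2000
2 1 2419/2500
3 3/2 9229/10000
4 2 4409/5000
f(1.5y,2y) = ((9229/10000)/(4409/5000) − 1)/(1/2) = 411/4409 ≈ 9.3218%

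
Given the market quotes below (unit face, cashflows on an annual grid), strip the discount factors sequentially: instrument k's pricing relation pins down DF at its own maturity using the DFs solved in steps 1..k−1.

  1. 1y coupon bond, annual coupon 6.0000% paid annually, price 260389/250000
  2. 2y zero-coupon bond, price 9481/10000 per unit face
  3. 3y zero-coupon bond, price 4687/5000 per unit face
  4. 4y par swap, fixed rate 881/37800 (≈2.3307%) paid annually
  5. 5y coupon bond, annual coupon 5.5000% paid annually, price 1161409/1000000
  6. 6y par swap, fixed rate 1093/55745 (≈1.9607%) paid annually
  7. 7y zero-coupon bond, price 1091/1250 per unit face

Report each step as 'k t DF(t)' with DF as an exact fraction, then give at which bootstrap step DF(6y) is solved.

1 1 4913/5000
2 2 9481/10000
3 3 4687/5000
4 4 9119/10000
5 5 4519/5000
6 6 8907/10000
7 7 1091/1250
DF(6y) is solved at step 6

step 1 [1y] bond c/1=3/50: DF=(260389/250000 − 3/50·(0))/(1+3/50) = 4913/5000 ≈ 0.982600
step 2 [2y] zero: DF = P = 9481/10000 ≈ 0.948100
step 3 [3y] zero: DF = P = 4687/5000 ≈ 0.937400
step 4 [4y] swap r/1=881/37800: DF=(1 − 881/37800·(0.982600+0.948100+0.937400))/(1+881/37800) = 9119/10000 ≈ 0.911900
step 5 [5y] bond c/1=11/200: DF=(1161409/1000000 − 11/200·(0.982600+0.948100+0.937400+0.911900))/(1+11/200) = 4519/5000 ≈ 0.903800
step 6 [6y] swap r/1=1093/55745: DF=(1 − 1093/55745·(0.982600+0.948100+0.937400+0.911900+0.903800))/(1+1093/55745) = 8907/10000 ≈ 0.890700
step 7 [7y] zero: DF = P = 1091/1250 ≈ 0.872800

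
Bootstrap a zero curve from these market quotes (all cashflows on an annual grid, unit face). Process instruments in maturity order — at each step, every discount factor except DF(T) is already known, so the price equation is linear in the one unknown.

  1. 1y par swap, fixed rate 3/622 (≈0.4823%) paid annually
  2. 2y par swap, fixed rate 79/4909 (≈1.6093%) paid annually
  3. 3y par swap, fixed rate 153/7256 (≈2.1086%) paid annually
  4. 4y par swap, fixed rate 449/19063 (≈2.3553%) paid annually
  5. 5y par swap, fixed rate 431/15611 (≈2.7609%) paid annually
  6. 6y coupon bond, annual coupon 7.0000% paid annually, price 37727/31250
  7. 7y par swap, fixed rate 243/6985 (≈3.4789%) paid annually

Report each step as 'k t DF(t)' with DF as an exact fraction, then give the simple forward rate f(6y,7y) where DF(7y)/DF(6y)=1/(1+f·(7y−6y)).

1 1 622/625
2 2 2421/2500
3 3 2347/2500
4 4 4551/5000
5 5 8707/10000
6 6 8219/10000
7 7 7813/10000
f(6y,7y) = ((8219/10000)/(7813/10000) − 1)/(1) = 406/7813 ≈ 5.1965%

step 1 [1y] swap r/1=3/622: DF=(1 − 3/622·(0))/(1+3/622) = 622/625 ≈ 0.995200
step 2 [2y] swap r/1=79/4909: DF=(1 − 79/4909·(0.995200))/(1+79/4909) = 2421/2500 ≈ 0.968400
step 3 [3y] swap r/1=153/7256: DF=(1 − 153/7256·(0.995200+0.968400))/(1+153/7256) = 2347/2500 ≈ 0.938800
step 4 [4y] swap r/1=449/19063: DF=(1 − 449/19063·(0.995200+0.968400+0.938800))/(1+449/19063) = 4551/5000 ≈ 0.910200
step 5 [5y] swap r/1=431/15611: DF=(1 − 431/15611·(0.995200+0.968400+0.938800+0.910200))/(1+431/15611) = 8707/10000 ≈ 0.870700
step 6 [6y] bond c/1=7/100: DF=(37727/31250 − 7/100·(0.995200+0.968400+0.938800+0.910200+0.870700))/(1+7/100) = 8219/10000 ≈ 0.821900
step 7 [7y] swap r/1=243/6985: DF=(1 − 243/6985·(0.995200+0.968400+0.938800+0.910200+0.870700+0.821900))/(1+243/6985) = 7813/10000 ≈ 0.781300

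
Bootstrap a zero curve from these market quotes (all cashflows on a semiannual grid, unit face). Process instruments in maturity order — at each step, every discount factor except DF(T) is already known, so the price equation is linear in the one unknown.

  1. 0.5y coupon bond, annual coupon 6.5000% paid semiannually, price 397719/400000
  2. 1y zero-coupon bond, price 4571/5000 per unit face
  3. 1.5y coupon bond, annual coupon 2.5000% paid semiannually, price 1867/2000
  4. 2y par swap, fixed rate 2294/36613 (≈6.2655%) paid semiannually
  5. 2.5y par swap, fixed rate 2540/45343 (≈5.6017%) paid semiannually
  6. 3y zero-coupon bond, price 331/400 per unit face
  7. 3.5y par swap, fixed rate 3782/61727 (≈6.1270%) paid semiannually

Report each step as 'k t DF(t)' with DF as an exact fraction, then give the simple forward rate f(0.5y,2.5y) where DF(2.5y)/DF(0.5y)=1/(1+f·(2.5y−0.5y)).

1 1/2 963/1000
2 1 4571/5000
3 3/2 2247/2500
4 2 8853/10000
5 5/2 873/1000
6 3 331/400
7 7/2 8109/10000
f(0.5y,2.5y) = ((963/1000)/(873/1000) − 1)/(2) = 5/97 ≈ 5.1546%

step 1 [0.5y] bond c/2=13/400: DF=(397719/400000 − 13/400·(0))/(1+13/400) = 963/1000 ≈ 0.963000
step 2 [1y] zero: DF = P = 4571/5000 ≈ 0.914200
step 3 [1.5y] bond c/2=1/80: DF=(1867/2000 − 1/80·(0.963000+0.914200))/(1+1/80) = 2247/2500 ≈ 0.898800
step 4 [2y] swap r/2=1147/36613: DF=(1 − 1147/36613·(0.963000+0.914200+0.898800))/(1+1147/36613) = 8853/10000 ≈ 0.885300
step 5 [2.5y] swap r/2=1270/45343: DF=(1 − 1270/45343·(0.963000+0.914200+0.898800+0.885300))/(1+1270/45343) = 873/1000 ≈ 0.873000
step 6 [3y] zero: DF = P = 331/400 ≈ 0.827500
step 7 [3.5y] swap r/2=1891/61727: DF=(1 − 1891/61727·(0.963000+0.914200+0.898800+0.885300+0.873000+0.827500))/(1+1891/61727) = 8109/10000 ≈ 0.810900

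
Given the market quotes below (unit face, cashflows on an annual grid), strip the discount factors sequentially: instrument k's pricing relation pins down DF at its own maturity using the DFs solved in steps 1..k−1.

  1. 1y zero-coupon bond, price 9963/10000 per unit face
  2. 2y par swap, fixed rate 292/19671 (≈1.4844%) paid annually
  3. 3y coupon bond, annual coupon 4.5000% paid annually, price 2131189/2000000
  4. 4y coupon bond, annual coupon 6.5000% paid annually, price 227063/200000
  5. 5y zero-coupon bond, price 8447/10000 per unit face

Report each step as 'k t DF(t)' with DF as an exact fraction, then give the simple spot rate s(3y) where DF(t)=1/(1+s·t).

1 1 9963/10000
2 2 2427/2500
3 3 187/200
4 4 8889/10000
5 5 8447/10000
s(3y) = (1/(187/200) − 1)/(3) = 13/561 ≈ 2.3173%

step 1 [1y] zero: DF = P = 9963/10000 ≈ 0.996300
step 2 [2y] swap r/1=292/19671: DF=(1 − 292/19671·(0.996300))/(1+292/19671) = 2427/2500 ≈ 0.970800
step 3 [3y] bond c/1=9/200: DF=(2131189/2000000 − 9/200·(0.996300+0.970800))/(1+9/200) = 187/200 ≈ 0.935000
step 4 [4y] bond c/1=13/200: DF=(227063/200000 − 13/200·(0.996300+0.970800+0.935000))/(1+13/200) = 8889/10000 ≈ 0.888900
step 5 [5y] zero: DF = P = 8447/10000 ≈ 0.844700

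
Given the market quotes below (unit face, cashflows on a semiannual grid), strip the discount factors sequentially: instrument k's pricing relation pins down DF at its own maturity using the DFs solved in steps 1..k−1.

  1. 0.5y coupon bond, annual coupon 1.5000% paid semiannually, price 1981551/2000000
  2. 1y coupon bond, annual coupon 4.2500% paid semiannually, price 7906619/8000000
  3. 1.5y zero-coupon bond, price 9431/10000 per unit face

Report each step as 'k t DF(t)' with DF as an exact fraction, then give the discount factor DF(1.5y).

step 1 [0.5y] bond c/2=3/400: DF=(1981551/2000000 − 3/400·(0))/(1+3/400) = 4917/5000 ≈ 0.983400
step 2 [1y] bond c/2=17/800: DF=(7906619/8000000 − 17/800·(0.983400))/(1+17/800) = 9473/10000 ≈ 0.947300
step 3 [1.5y] zero: DF = P = 9431/10000 ≈ 0.943100

1 1/2 4917/5000
2 1 9473/10000
3 3/2 9431/10000
DF(1.5y) = 9431/10000 ≈ 0.943100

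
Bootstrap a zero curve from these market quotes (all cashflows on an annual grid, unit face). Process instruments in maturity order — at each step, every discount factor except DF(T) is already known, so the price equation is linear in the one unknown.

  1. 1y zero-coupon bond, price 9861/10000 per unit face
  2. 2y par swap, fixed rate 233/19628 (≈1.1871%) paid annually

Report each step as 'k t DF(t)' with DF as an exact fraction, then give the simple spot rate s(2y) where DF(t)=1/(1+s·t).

step 1 [1y] zero: DF = P = 9861/10000 ≈ 0.986100
step 2 [2y] swap r/1=233/19628: DF=(1 − 233/19628·(0.986100))/(1+233/19628) = 9767/10000 ≈ 0.976700

1 1 9861/10000
2 2 9767/10000
s(2y) = (1/(9767/10000) − 1)/(2) = 233/19534 ≈ 1.1928%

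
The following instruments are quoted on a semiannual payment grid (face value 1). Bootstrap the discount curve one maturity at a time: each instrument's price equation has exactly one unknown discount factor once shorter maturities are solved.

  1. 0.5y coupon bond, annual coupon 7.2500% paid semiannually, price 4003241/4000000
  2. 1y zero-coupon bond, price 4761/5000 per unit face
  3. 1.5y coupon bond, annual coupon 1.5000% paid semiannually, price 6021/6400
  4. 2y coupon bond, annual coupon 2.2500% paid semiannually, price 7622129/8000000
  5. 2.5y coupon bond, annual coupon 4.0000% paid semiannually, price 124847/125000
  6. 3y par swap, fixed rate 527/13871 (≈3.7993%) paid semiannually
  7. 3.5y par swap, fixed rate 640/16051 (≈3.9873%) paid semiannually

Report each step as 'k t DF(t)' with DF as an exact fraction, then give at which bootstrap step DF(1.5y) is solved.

1 1/2 4829/5000
2 1 4761/5000
3 3/2 1839/2000
4 2 4553/5000
5 5/2 9057/10000
6 3 4473/5000
7 7/2 109/125
DF(1.5y) is solved at step 3

step 1 [0.5y] bond c/2=29/800: DF=(4003241/4000000 − 29/800·(0))/(1+29/800) = 4829/5000 ≈ 0.965800
step 2 [1y] zero: DF = P = 4761/5000 ≈ 0.952200
step 3 [1.5y] bond c/2=3/400: DF=(6021/6400 − 3/400·(0.965800+0.952200))/(1+3/400) = 1839/2000 ≈ 0.919500
step 4 [2y] bond c/2=9/800: DF=(7622129/8000000 − 9/800·(0.965800+0.952200+0.919500))/(1+9/800) = 4553/5000 ≈ 0.910600
step 5 [2.5y] bond c/2=1/50: DF=(124847/125000 − 1/50·(0.965800+0.952200+0.919500+0.910600))/(1+1/50) = 9057/10000 ≈ 0.905700
step 6 [3y] swap r/2=527/27742: DF=(1 − 527/27742·(0.965800+0.952200+0.919500+0.910600+0.905700))/(1+527/27742) = 4473/5000 ≈ 0.894600
step 7 [3.5y] swap r/2=320/16051: DF=(1 − 320/16051·(0.965800+0.952200+0.919500+0.910600+0.905700+0.894600))/(1+320/16051) = 109/125 ≈ 0.872000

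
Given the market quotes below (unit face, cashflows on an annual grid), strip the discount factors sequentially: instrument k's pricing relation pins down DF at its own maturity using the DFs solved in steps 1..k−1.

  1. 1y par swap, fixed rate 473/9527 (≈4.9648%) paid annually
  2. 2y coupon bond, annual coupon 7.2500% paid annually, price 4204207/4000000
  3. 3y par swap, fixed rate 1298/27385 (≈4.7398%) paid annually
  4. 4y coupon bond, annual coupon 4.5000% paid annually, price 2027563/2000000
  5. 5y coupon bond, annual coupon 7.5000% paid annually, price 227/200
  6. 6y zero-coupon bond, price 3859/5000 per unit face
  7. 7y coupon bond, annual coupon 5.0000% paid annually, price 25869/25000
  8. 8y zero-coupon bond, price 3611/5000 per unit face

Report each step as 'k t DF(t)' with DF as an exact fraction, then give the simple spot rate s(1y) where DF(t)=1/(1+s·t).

1 1 9527/10000
2 2 2289/2500
3 3 4351/5000
4 4 4261/5000
5 5 8053/10000
6 6 3859/5000
7 7 3697/5000
8 8 3611/5000
s(1y) = (1/(9527/10000) − 1)/(1) = 473/9527 ≈ 4.9648%

step 1 [1y] swap r/1=473/9527: DF=(1 − 473/9527·(0))/(1+473/9527) = 9527/10000 ≈ 0.952700
step 2 [2y] bond c/1=29/400: DF=(4204207/4000000 − 29/400·(0.952700))/(1+29/400) = 2289/2500 ≈ 0.915600
step 3 [3y] swap r/1=1298/27385: DF=(1 − 1298/27385·(0.952700+0.915600))/(1+1298/27385) = 4351/5000 ≈ 0.870200
step 4 [4y] bond c/1=9/200: DF=(2027563/2000000 − 9/200·(0.952700+0.915600+0.870200))/(1+9/200) = 4261/5000 ≈ 0.852200
step 5 [5y] bond c/1=3/40: DF=(227/200 − 3/40·(0.952700+0.915600+0.870200+0.852200))/(1+3/40) = 8053/10000 ≈ 0.805300
step 6 [6y] zero: DF = P = 3859/5000 ≈ 0.771800
step 7 [7y] bond c/1=1/20: DF=(25869/25000 − 1/20·(0.952700+0.915600+0.870200+0.852200+0.805300+0.771800))/(1+1/20) = 3697/5000 ≈ 0.739400
step 8 [8y] zero: DF = P = 3611/5000 ≈ 0.722200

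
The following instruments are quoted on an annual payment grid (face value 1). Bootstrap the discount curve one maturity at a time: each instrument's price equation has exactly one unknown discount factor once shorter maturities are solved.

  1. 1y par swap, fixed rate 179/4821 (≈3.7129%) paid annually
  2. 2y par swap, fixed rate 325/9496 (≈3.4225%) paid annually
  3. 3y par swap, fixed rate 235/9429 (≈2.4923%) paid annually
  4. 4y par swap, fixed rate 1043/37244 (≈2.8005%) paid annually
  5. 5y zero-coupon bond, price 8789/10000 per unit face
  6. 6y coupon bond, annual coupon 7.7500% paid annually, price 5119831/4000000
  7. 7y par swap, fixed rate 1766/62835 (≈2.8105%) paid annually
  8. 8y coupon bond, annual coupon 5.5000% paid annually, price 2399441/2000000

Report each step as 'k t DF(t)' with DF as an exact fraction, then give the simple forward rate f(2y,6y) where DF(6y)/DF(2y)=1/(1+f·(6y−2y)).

1 1 4821/5000
2 2 187/200
3 3 1859/2000
4 4 8957/10000
5 5 8789/10000
6 6 1071/1250
7 7 4117/5000
8 8 506/625
f(2y,6y) = ((187/200)/(1071/1250) − 1)/(4) = 23/1008 ≈ 2.2817%

step 1 [1y] swap r/1=179/4821: DF=(1 − 179/4821·(0))/(1+179/4821) = 4821/5000 ≈ 0.964200
step 2 [2y] swap r/1=325/9496: DF=(1 − 325/9496·(0.964200))/(1+325/9496) = 187/200 ≈ 0.935000
step 3 [3y] swap r/1=235/9429: DF=(1 − 235/9429·(0.964200+0.935000))/(1+235/9429) = 1859/2000 ≈ 0.929500
step 4 [4y] swap r/1=1043/37244: DF=(1 − 1043/37244·(0.964200+0.935000+0.929500))/(1+1043/37244) = 8957/10000 ≈ 0.895700
step 5 [5y] zero: DF = P = 8789/10000 ≈ 0.878900
step 6 [6y] bond c/1=31/400: DF=(5119831/4000000 − 31/400·(0.964200+0.935000+0.929500+0.895700+0.878900))/(1+31/400) = 1071/1250 ≈ 0.856800
step 7 [7y] swap r/1=1766/62835: DF=(1 − 1766/62835·(0.964200+0.935000+0.929500+0.895700+0.878900+0.856800))/(1+1766/62835) = 4117/5000 ≈ 0.823400
step 8 [8y] bond c/1=11/200: DF=(2399441/2000000 − 11/200·(0.964200+0.935000+0.929500+0.895700+0.878900+0.856800+0.823400))/(1+11/200) = 506/625 ≈ 0.809600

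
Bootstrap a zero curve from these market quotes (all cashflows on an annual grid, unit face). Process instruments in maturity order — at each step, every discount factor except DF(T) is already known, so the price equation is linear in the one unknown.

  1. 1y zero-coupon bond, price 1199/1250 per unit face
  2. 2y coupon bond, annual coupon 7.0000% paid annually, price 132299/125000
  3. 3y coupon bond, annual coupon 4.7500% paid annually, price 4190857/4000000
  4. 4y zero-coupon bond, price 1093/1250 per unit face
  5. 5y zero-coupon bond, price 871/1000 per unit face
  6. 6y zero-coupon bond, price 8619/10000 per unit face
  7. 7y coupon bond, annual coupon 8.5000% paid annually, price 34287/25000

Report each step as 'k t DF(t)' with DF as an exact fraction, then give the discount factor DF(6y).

step 1 [1y] zero: DF = P = 1199/1250 ≈ 0.959200
step 2 [2y] bond c/1=7/100: DF=(132299/125000 − 7/100·(0.959200))/(1+7/100) = 579/625 ≈ 0.926400
step 3 [3y] bond c/1=19/400: DF=(4190857/4000000 − 19/400·(0.959200+0.926400))/(1+19/400) = 9147/10000 ≈ 0.914700
step 4 [4y] zero: DF = P = 1093/1250 ≈ 0.874400
step 5 [5y] zero: DF = P = 871/1000 ≈ 0.871000
step 6 [6y] zero: DF = P = 8619/10000 ≈ 0.861900
step 7 [7y] bond c/1=17/200: DF=(34287/25000 − 17/200·(0.959200+0.926400+0.914700+0.874400+0.871000+0.861900))/(1+17/200) = 2101/2500 ≈ 0.840400

1 1 1199/1250
2 2 579/625
3 3 9147/10000
4 4 1093/1250
5 5 871/1000
6 6 8619/10000
7 7 2101/2500
DF(6y) = 8619/10000 ≈ 0.861900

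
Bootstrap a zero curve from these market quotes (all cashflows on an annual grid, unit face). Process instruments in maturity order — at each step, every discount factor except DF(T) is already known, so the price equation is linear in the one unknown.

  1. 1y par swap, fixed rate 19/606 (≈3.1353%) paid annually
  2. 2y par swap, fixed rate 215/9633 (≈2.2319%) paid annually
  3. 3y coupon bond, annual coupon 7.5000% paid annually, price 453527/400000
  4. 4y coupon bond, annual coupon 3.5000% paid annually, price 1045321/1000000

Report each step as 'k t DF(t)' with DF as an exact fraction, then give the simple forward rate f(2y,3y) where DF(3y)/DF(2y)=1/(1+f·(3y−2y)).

1 1 606/625
2 2 957/1000
3 3 9203/10000
4 4 9137/10000
f(2y,3y) = ((957/1000)/(9203/10000) − 1)/(1) = 367/9203 ≈ 3.9878%

step 1 [1y] swap r/1=19/606: DF=(1 − 19/606·(0))/(1+19/606) = 606/625 ≈ 0.969600
step 2 [2y] swap r/1=215/9633: DF=(1 − 215/9633·(0.969600))/(1+215/9633) = 957/1000 ≈ 0.957000
step 3 [3y] bond c/1=3/40: DF=(453527/400000 − 3/40·(0.969600+0.957000))/(1+3/40) = 9203/10000 ≈ 0.920300
step 4 [4y] bond c/1=7/200: DF=(1045321/1000000 − 7/200·(0.969600+0.957000+0.920300))/(1+7/200) = 9137/10000 ≈ 0.913700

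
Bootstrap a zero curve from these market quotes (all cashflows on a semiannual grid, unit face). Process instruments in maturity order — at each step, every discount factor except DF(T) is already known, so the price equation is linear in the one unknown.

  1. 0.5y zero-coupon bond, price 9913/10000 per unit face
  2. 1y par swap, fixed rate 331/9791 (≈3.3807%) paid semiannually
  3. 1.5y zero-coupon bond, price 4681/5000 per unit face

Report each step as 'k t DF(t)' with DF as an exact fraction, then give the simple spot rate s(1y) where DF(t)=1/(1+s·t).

step 1 [0.5y] zero: DF = P = 9913/10000 ≈ 0.991300
step 2 [1y] swap r/2=331/19582: DF=(1 − 331/19582·(0.991300))/(1+331/19582) = 9669/10000 ≈ 0.966900
step 3 [1.5y] zero: DF = P = 4681/5000 ≈ 0.936200

1 1/2 9913/10000
2 1 9669/10000
3 3/2 4681/5000
s(1y) = (1/(9669/10000) − 1)/(1) = 331/9669 ≈ 3.4233%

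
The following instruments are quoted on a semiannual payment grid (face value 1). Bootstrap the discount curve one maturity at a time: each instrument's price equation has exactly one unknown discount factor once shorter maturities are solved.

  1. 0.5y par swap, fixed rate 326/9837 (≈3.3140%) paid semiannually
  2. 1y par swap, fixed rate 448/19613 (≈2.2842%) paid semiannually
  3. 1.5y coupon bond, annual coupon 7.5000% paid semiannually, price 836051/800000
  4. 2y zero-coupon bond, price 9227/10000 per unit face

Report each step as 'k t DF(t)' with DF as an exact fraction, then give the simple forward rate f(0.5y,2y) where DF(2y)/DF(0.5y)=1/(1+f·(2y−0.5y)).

step 1 [0.5y] swap r/2=163/9837: DF=(1 − 163/9837·(0))/(1+163/9837) = 9837/10000 ≈ 0.983700
step 2 [1y] swap r/2=224/19613: DF=(1 − 224/19613·(0.983700))/(1+224/19613) = 611/625 ≈ 0.977600
step 3 [1.5y] bond c/2=3/80: DF=(836051/800000 − 3/80·(0.983700+0.977600))/(1+3/80) = 2341/2500 ≈ 0.936400
step 4 [2y] zero: DF = P = 9227/10000 ≈ 0.922700

1 1/2 9837/10000
2 1 611/625
3 3/2 2341/2500
4 2 9227/10000
f(0.5y,2y) = ((9837/10000)/(9227/10000) − 1)/(3/2) = 1220/27681 ≈ 4.4074%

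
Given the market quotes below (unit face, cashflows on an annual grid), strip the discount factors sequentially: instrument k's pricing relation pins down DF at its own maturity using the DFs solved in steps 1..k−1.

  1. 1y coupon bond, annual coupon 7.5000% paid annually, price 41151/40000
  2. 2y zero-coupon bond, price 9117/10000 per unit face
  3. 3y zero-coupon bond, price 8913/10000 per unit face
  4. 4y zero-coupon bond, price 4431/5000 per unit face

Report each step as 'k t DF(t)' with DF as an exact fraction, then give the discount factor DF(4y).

step 1 [1y] bond c/1=3/40: DF=(41151/40000 − 3/40·(0))/(1+3/40) = 957/1000 ≈ 0.957000
step 2 [2y] zero: DF = P = 9117/10000 ≈ 0.911700
step 3 [3y] zero: DF = P = 8913/10000 ≈ 0.891300
step 4 [4y] zero: DF = P = 4431/5000 ≈ 0.886200

1 1 957/1000
2 2 9117/10000
3 3 8913/10000
4 4 4431/5000
DF(4y) = 4431/5000 ≈ 0.886200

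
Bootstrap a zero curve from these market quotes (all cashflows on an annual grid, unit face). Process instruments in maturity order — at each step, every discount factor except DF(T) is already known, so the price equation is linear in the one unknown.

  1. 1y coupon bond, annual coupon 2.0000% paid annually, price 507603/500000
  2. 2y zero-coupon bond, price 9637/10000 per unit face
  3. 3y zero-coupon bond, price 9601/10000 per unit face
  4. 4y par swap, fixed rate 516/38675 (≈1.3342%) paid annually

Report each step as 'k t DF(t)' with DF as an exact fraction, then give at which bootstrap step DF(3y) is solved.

1 1 9953/10000
2 2 9637/10000
3 3 9601/10000
4 4 2371/2500
DF(3y) is solved at step 3

step 1 [1y] bond c/1=1/50: DF=(507603/500000 − 1/50·(0))/(1+1/50) = 9953/10000 ≈ 0.995300
step 2 [2y] zero: DF = P = 9637/10000 ≈ 0.963700
step 3 [3y] zero: DF = P = 9601/10000 ≈ 0.960100
step 4 [4y] swap r/1=516/38675: DF=(1 − 516/38675·(0.995300+0.963700+0.960100))/(1+516/38675) = 2371/2500 ≈ 0.948400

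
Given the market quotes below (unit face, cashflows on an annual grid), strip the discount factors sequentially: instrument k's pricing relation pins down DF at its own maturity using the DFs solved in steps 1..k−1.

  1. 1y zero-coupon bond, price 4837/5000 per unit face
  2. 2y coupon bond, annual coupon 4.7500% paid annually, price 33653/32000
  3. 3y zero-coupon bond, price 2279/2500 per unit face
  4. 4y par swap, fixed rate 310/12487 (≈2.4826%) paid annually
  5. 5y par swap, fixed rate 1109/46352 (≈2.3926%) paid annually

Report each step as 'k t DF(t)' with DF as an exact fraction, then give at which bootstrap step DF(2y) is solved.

1 1 4837/5000
2 2 9601/10000
3 3 2279/2500
4 4 907/1000
5 5 8891/10000
DF(2y) is solved at step 2

step 1 [1y] zero: DF = P = 4837/5000 ≈ 0.967400
step 2 [2y] bond c/1=19/400: DF=(33653/32000 − 19/400·(0.967400))/(1+19/400) = 9601/10000 ≈ 0.960100
step 3 [3y] zero: DF = P = 2279/2500 ≈ 0.911600
step 4 [4y] swap r/1=310/12487: DF=(1 − 310/12487·(0.967400+0.960100+0.911600))/(1+310/12487) = 907/1000 ≈ 0.907000
step 5 [5y] swap r/1=1109/46352: DF=(1 − 1109/46352·(0.967400+0.960100+0.911600+0.907000))/(1+1109/46352) = 8891/10000 ≈ 0.889100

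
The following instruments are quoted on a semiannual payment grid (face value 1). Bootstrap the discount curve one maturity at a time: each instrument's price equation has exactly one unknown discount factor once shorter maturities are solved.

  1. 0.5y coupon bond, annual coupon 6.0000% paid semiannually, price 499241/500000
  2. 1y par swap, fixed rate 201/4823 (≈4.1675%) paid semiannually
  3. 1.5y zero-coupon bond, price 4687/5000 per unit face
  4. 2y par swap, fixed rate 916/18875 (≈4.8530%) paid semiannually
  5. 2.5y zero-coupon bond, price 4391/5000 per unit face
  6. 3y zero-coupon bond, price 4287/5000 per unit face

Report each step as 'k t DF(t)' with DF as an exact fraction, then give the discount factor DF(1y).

step 1 [0.5y] bond c/2=3/100: DF=(499241/500000 − 3/100·(0))/(1+3/100) = 4847/5000 ≈ 0.969400
step 2 [1y] swap r/2=201/9646: DF=(1 − 201/9646·(0.969400))/(1+201/9646) = 4799/5000 ≈ 0.959800
step 3 [1.5y] zero: DF = P = 4687/5000 ≈ 0.937400
step 4 [2y] swap r/2=458/18875: DF=(1 − 458/18875·(0.969400+0.959800+0.937400))/(1+458/18875) = 2271/2500 ≈ 0.908400
step 5 [2.5y] zero: DF = P = 4391/5000 ≈ 0.878200
step 6 [3y] zero: DF = P = 4287/5000 ≈ 0.857400

1 1/2 4847/5000
2 1 4799/5000
3 3/2 4687/5000
4 2 2271/2500
5 5/2 4391/5000
6 3 4287/5000
DF(1y) = 4799/5000 ≈ 0.959800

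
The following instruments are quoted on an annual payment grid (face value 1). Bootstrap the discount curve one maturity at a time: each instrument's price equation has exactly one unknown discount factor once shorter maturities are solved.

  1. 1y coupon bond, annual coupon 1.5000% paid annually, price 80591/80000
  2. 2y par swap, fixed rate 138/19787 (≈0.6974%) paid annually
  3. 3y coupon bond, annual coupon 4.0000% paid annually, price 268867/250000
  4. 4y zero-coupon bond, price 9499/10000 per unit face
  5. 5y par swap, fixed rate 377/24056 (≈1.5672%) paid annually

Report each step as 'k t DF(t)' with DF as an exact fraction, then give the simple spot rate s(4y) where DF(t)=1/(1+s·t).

step 1 [1y] bond c/1=3/200: DF=(80591/80000 − 3/200·(0))/(1+3/200) = 397/400 ≈ 0.992500
step 2 [2y] swap r/1=138/19787: DF=(1 − 138/19787·(0.992500))/(1+138/19787) = 4931/5000 ≈ 0.986200
step 3 [3y] bond c/1=1/25: DF=(268867/250000 − 1/25·(0.992500+0.986200))/(1+1/25) = 479/500 ≈ 0.958000
step 4 [4y] zero: DF = P = 9499/10000 ≈ 0.949900
step 5 [5y] swap r/1=377/24056: DF=(1 − 377/24056·(0.992500+0.986200+0.958000+0.949900))/(1+377/24056) = 4623/5000 ≈ 0.924600

1 1 397/400
2 2 4931/5000
3 3 479/500
4 4 9499/10000
5 5 4623/5000
s(4y) = (1/(9499/10000) − 1)/(4) = 501/37996 ≈ 1.3186%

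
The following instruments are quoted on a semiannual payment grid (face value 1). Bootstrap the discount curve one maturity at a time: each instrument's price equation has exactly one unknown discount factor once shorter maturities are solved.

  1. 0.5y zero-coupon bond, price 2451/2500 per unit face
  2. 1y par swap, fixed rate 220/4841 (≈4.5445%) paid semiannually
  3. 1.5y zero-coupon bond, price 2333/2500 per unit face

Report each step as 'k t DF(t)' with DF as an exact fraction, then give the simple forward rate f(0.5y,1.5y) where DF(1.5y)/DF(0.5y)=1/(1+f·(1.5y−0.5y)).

1 1/2 2451/2500
2 1 239/250
3 3/2 2333/2500
f(0.5y,1.5y) = ((2451/2500)/(2333/2500) − 1)/(1) = 118/2333 ≈ 5.0579%

step 1 [0.5y] zero: DF = P = 2451/2500 ≈ 0.980400
step 2 [1y] swap r/2=110/4841: DF=(1 − 110/4841·(0.980400))/(1+110/4841) = 239/250 ≈ 0.956000
step 3 [1.5y] zero: DF = P = 2333/2500 ≈ 0.933200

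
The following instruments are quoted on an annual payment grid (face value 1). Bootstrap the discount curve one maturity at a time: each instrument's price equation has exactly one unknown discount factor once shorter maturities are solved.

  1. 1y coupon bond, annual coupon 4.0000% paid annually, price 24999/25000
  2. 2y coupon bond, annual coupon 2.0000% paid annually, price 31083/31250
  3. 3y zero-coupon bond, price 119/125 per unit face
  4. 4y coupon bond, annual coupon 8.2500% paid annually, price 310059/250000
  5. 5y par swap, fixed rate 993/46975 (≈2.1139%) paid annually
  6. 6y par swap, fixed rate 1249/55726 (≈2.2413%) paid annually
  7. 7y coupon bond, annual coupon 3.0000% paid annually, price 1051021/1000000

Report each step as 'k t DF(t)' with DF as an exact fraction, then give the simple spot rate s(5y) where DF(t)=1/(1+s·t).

1 1 1923/2000
2 2 9563/10000
3 3 119/125
4 4 927/1000
5 5 9007/10000
6 6 8751/10000
7 7 8581/10000
s(5y) = (1/(9007/10000) − 1)/(5) = 993/45035 ≈ 2.2050%

step 1 [1y] bond c/1=1/25: DF=(24999/25000 − 1/25·(0))/(1+1/25) = 1923/2000 ≈ 0.961500
step 2 [2y] bond c/1=1/50: DF=(31083/31250 − 1/50·(0.961500))/(1+1/50) = 9563/10000 ≈ 0.956300
step 3 [3y] zero: DF = P = 119/125 ≈ 0.952000
step 4 [4y] bond c/1=33/400: DF=(310059/250000 − 33/400·(0.961500+0.956300+0.952000))/(1+33/400) = 927/1000 ≈ 0.927000
step 5 [5y] swap r/1=993/46975: DF=(1 − 993/46975·(0.961500+0.956300+0.952000+0.927000))/(1+993/46975) = 9007/10000 ≈ 0.900700
step 6 [6y] swap r/1=1249/55726: DF=(1 − 1249/55726·(0.961500+0.956300+0.952000+0.927000+0.900700))/(1+1249/55726) = 8751/10000 ≈ 0.875100
step 7 [7y] bond c/1=3/100: DF=(1051021/1000000 − 3/100·(0.961500+0.956300+0.952000+0.927000+0.900700+0.875100))/(1+3/100) = 8581/10000 ≈ 0.858100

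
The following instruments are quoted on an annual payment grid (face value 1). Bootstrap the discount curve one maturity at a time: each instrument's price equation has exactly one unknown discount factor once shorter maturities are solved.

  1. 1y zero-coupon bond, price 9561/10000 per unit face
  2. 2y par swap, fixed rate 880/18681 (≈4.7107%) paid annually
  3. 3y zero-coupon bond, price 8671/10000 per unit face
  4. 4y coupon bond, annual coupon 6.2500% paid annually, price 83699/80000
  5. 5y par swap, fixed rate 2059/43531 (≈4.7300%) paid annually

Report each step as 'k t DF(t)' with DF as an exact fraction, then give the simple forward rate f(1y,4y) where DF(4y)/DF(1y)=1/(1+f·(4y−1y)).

1 1 9561/10000
2 2 114/125
3 3 8671/10000
4 4 4119/5000
5 5 7941/10000
f(1y,4y) = ((9561/10000)/(4119/5000) − 1)/(3) = 147/2746 ≈ 5.3532%

step 1 [1y] zero: DF = P = 9561/10000 ≈ 0.956100
step 2 [2y] swap r/1=880/18681: DF=(1 − 880/18681·(0.956100))/(1+880/18681) = 114/125 ≈ 0.912000
step 3 [3y] zero: DF = P = 8671/10000 ≈ 0.867100
step 4 [4y] bond c/1=1/16: DF=(83699/80000 − 1/16·(0.956100+0.912000+0.867100))/(1+1/16) = 4119/5000 ≈ 0.823800
step 5 [5y] swap r/1=2059/43531: DF=(1 − 2059/43531·(0.956100+0.912000+0.867100+0.823800))/(1+2059/43531) = 7941/10000 ≈ 0.794100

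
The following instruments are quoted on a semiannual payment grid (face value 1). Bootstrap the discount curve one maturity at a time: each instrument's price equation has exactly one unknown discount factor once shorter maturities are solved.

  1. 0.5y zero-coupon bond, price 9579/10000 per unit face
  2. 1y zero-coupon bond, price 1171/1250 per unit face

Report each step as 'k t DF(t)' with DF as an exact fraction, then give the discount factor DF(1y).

1 1/2 9579/10000
2 1 1171/1250
DF(1y) = 1171/1250 ≈ 0.936800

step 1 [0.5y] zero: DF = P = 9579/10000 ≈ 0.957900
step 2 [1y] zero: DF = P = 1171/1250 ≈ 0.936800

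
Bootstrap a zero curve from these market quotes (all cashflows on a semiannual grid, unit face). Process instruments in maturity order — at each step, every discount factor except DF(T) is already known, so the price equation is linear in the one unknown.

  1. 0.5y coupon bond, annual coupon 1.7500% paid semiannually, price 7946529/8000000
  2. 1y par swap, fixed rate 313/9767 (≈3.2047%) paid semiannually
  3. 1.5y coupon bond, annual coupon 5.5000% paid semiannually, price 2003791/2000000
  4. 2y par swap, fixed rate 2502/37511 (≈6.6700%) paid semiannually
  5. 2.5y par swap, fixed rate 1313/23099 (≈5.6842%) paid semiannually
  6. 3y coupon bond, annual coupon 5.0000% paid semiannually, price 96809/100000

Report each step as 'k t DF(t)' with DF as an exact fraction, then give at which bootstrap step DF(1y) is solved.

step 1 [0.5y] bond c/2=7/800: DF=(7946529/8000000 − 7/800·(0))/(1+7/800) = 9847/10000 ≈ 0.984700
step 2 [1y] swap r/2=313/19534: DF=(1 − 313/19534·(0.984700))/(1+313/19534) = 9687/10000 ≈ 0.968700
step 3 [1.5y] bond c/2=11/400: DF=(2003791/2000000 − 11/400·(0.984700+0.968700))/(1+11/400) = 2307/2500 ≈ 0.922800
step 4 [2y] swap r/2=1251/37511: DF=(1 − 1251/37511·(0.984700+0.968700+0.922800))/(1+1251/37511) = 8749/10000 ≈ 0.874900
step 5 [2.5y] swap r/2=1313/46198: DF=(1 − 1313/46198·(0.984700+0.968700+0.922800+0.874900))/(1+1313/46198) = 8687/10000 ≈ 0.868700
step 6 [3y] bond c/2=1/40: DF=(96809/100000 − 1/40·(0.984700+0.968700+0.922800+0.874900+0.868700))/(1+1/40) = 4159/5000 ≈ 0.831800

1 1/2 9847/10000
2 1 9687/10000
3 3/2 2307/2500
4 2 8749/10000
5 5/2 8687/10000
6 3 4159/5000
DF(1y) is solved at step 2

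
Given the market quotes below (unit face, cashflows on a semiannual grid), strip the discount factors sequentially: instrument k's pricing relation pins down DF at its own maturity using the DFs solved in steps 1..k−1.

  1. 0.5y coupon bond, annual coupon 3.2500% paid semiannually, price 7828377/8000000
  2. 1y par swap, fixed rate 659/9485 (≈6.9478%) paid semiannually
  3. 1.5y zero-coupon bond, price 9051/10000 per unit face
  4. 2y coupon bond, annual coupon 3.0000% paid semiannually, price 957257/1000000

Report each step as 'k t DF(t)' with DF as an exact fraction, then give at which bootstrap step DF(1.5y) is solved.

1 1/2 9629/10000
2 1 9341/10000
3 3/2 9051/10000
4 2 9017/10000
DF(1.5y) is solved at step 3

step 1 [0.5y] bond c/2=13/800: DF=(7828377/8000000 − 13/800·(0))/(1+13/800) = 9629/10000 ≈ 0.962900
step 2 [1y] swap r/2=659/18970: DF=(1 − 659/18970·(0.962900))/(1+659/18970) = 9341/10000 ≈ 0.934100
step 3 [1.5y] zero: DF = P = 9051/10000 ≈ 0.905100
step 4 [2y] bond c/2=3/200: DF=(957257/1000000 − 3/200·(0.962900+0.934100+0.905100))/(1+3/200) = 9017/10000 ≈ 0.901700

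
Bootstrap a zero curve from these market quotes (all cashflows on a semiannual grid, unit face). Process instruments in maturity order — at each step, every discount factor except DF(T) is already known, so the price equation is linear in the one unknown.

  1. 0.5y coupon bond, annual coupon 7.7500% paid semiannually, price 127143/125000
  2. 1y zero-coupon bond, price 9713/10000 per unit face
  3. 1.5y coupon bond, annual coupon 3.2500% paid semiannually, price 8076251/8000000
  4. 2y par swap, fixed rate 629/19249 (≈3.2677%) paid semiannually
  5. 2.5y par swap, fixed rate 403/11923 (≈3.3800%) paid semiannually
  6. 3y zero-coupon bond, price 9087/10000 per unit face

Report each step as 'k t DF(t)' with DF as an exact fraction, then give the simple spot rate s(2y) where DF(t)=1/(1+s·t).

step 1 [0.5y] bond c/2=31/800: DF=(127143/125000 − 31/800·(0))/(1+31/800) = 612/625 ≈ 0.979200
step 2 [1y] zero: DF = P = 9713/10000 ≈ 0.971300
step 3 [1.5y] bond c/2=13/800: DF=(8076251/8000000 − 13/800·(0.979200+0.971300))/(1+13/800) = 4811/5000 ≈ 0.962200
step 4 [2y] swap r/2=629/38498: DF=(1 − 629/38498·(0.979200+0.971300+0.962200))/(1+629/38498) = 9371/10000 ≈ 0.937100
step 5 [2.5y] swap r/2=403/23846: DF=(1 − 403/23846·(0.979200+0.971300+0.962200+0.937100))/(1+403/23846) = 4597/5000 ≈ 0.919400
step 6 [3y] zero: DF = P = 9087/10000 ≈ 0.908700

1 1/2 612/625
2 1 9713/10000
3 3/2 4811/5000
4 2 9371/10000
5 5/2 4597/5000
6 3 9087/10000
s(2y) = (1/(9371/10000) − 1)/(2) = 629/18742 ≈ 3.3561%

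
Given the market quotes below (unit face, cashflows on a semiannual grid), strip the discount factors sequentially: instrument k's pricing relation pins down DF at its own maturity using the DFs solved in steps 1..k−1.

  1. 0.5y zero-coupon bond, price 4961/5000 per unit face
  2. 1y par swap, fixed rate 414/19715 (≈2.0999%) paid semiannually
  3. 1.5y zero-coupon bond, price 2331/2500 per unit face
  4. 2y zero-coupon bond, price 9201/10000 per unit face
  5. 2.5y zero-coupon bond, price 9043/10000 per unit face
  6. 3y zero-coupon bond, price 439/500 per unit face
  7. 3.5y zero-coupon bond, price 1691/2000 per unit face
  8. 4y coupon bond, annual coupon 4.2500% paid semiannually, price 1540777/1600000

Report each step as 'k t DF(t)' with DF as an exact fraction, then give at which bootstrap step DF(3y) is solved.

step 1 [0.5y] zero: DF = P = 4961/5000 ≈ 0.992200
step 2 [1y] swap r/2=207/19715: DF=(1 − 207/19715·(0.992200))/(1+207/19715) = 9793/10000 ≈ 0.979300
step 3 [1.5y] zero: DF = P = 2331/2500 ≈ 0.932400
step 4 [2y] zero: DF = P = 9201/10000 ≈ 0.920100
step 5 [2.5y] zero: DF = P = 9043/10000 ≈ 0.904300
step 6 [3y] zero: DF = P = 439/500 ≈ 0.878000
step 7 [3.5y] zero: DF = P = 1691/2000 ≈ 0.845500
step 8 [4y] bond c/2=17/800: DF=(1540777/1600000 − 17/800·(0.992200+0.979300+0.932400+0.920100+0.904300+0.878000+0.845500))/(1+17/800) = 8087/10000 ≈ 0.808700

1 1/2 4961/5000
2 1 9793/10000
3 3/2 2331/2500
4 2 9201/10000
5 5/2 9043/10000
6 3 439/500
7 7/2 1691/2000
8 4 8087/10000
DF(3y) is solved at step 6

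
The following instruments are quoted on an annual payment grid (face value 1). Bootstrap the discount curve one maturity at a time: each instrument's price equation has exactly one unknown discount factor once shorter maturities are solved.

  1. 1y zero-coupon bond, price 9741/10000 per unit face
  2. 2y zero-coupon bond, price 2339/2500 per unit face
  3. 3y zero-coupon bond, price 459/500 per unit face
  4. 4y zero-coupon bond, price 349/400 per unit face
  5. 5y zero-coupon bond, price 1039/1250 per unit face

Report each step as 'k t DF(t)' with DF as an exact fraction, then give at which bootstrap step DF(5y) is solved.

1 1 9741/10000
2 2 2339/2500
3 3 459/500
4 4 349/400
5 5 1039/1250
DF(5y) is solved at step 5

step 1 [1y] zero: DF = P = 9741/10000 ≈ 0.974100
step 2 [2y] zero: DF = P = 2339/2500 ≈ 0.935600
step 3 [3y] zero: DF = P = 459/500 ≈ 0.918000
step 4 [4y] zero: DF = P = 349/400 ≈ 0.872500
step 5 [5y] zero: DF = P = 1039/1250 ≈ 0.831200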